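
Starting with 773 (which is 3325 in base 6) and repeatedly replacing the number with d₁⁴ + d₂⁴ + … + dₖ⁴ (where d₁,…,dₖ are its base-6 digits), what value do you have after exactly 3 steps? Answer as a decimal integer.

773 = (3,3,2,5)_6 → 3⁴ + 3⁴ + 2⁴ + 5⁴ = 803
803 = (3,4,1,5)_6 → 3⁴ + 4⁴ + 1⁴ + 5⁴ = 963
963 = (4,2,4,3)_6 → 4⁴ + 2⁴ + 4⁴ + 3⁴ = 609

609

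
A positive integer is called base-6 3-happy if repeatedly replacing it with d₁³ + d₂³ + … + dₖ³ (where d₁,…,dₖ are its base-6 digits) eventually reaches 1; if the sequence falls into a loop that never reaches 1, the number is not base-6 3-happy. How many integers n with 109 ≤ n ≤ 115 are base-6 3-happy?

2

109: 109 → 28 → 128 → 62 → 73 → 9 → 28  (repeats 28)
110: 110 → 35 → 250 → 190 → 190  (repeats 190)
111: 111 → 54 → 28 → 128 → 62 → 73 → 9 → 28  (repeats 28)
112: 112 → 91 → 36 → 1  (reaches 1)
113: 113 → 152 → 73 → 9 → 28 → 128 → 62 → 73  (repeats 73)
114: 114 → 28 → 128 → 62 → 73 → 9 → 28  (repeats 28)
115: 115 → 29 → 189 → 153 → 92 → 43 → 3 → 27 → 91 → 36 → 1  (reaches 1)
base-6 3-happy: 112, 115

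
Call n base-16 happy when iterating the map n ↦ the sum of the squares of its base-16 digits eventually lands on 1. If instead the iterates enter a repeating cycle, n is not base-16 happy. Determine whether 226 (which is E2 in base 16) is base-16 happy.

not base-16 happy

226 = (14,2)_16 → 14² + 2² = 200
200 = (12,8)_16 → 12² + 8² = 208
208 = (13,0)_16 → 13² + 0² = 169
169 = (10,9)_16 → 10² + 9² = 181
181 = (11,5)_16 → 11² + 5² = 146
146 = (9,2)_16 → 9² + 2² = 85
85 = (5,5)_16 → 5² + 5² = 50
50 = (3,2)_16 → 3² + 2² = 13
13 = (13)_16 → 13² = 169  — 169 already seen; the sequence cycles without reaching 1.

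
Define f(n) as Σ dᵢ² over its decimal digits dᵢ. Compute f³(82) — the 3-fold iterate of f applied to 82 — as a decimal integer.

1

82 → 68
68 → 100
100 → 1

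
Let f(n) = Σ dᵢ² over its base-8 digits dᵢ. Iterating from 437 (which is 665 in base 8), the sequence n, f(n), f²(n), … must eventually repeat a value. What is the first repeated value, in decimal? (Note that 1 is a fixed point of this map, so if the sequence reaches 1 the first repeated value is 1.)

1

437 = (6,6,5)_8 → 6² + 6² + 5² = 97
97 = (1,4,1)_8 → 1² + 4² + 1² = 18
18 = (2,2)_8 → 2² + 2² = 8
8 = (1,0)_8 → 1² + 0² = 1  — reached the fixed point 1.
1 → 1, so 1 is the first repeated value.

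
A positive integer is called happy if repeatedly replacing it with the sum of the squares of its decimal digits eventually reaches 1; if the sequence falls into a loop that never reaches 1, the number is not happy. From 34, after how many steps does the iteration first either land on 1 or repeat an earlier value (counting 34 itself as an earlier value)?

12

34 → 3² + 4² = 25
25 → 2² + 5² = 29
29 → 2² + 9² = 85
85 → 8² + 5² = 89
89 → 8² + 9² = 145
145 → 1² + 4² + 5² = 42
42 → 4² + 2² = 20
20 → 2² + 0² = 4
4 → 4² = 16
16 → 1² + 6² = 37
37 → 3² + 7² = 58
58 → 5² + 8² = 89  — 89 repeats.
That took 12 steps.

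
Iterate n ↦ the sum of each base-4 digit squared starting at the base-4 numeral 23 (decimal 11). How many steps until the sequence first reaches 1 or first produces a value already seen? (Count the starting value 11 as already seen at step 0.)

5

11 = (2,3)_4 → 2² + 3² = 4 + 9 = 13
13 = (3,1)_4 → 3² + 1² = 9 + 1 = 10
10 = (2,2)_4 → 2² + 2² = 4 + 4 = 8
8 = (2,0)_4 → 2² + 0² = 4 + 0 = 4
4 = (1,0)_4 → 1² + 0² = 1 + 0 = 1  — reached 1.
That took 5 steps.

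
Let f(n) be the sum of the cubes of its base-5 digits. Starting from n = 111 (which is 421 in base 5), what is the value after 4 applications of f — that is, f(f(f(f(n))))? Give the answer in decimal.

3

111 = (4,2,1)_5 → 4³ + 2³ + 1³ = 64 + 8 + 1 = 73
73 = (2,4,3)_5 → 2³ + 4³ + 3³ = 8 + 64 + 27 = 99
99 = (3,4,4)_5 → 3³ + 4³ + 4³ = 27 + 64 + 64 = 155
155 = (1,1,1,0)_5 → 1³ + 1³ + 1³ + 0³ = 1 + 1 + 1 + 0 = 3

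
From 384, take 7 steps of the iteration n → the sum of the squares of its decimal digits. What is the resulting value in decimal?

37

384 → 3² + 8² + 4² = 89
89 → 8² + 9² = 145
145 → 1² + 4² + 5² = 42
42 → 4² + 2² = 20
20 → 2² + 0² = 4
4 → 4² = 16
16 → 1² + 6² = 37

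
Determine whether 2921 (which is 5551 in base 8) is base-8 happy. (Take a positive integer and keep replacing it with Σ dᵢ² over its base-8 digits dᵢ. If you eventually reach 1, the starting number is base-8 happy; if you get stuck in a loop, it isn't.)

base-8 happy

2921 = (5,5,5,1)_8 → 5² + 5² + 5² + 1² = 76
76 = (1,1,4)_8 → 1² + 1² + 4² = 18
18 = (2,2)_8 → 2² + 2² = 8
8 = (1,0)_8 → 1² + 0² = 1  — reached 1.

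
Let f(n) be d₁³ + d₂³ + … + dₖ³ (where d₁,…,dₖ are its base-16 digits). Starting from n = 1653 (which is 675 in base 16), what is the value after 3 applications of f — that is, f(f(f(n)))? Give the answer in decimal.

1653 = (6,7,5)_16 → 6³ + 7³ + 5³ = 216 + 343 + 125 = 684
684 = (2,10,12)_16 → 2³ + 10³ + 12³ = 8 + 1000 + 1728 = 2736
2736 = (10,11,0)_16 → 10³ + 11³ + 0³ = 1000 + 1331 + 0 = 2331

2331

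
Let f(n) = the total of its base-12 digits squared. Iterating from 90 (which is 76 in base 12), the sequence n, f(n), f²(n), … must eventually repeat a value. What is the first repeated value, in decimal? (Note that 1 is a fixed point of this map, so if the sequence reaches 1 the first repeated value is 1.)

90 = (7,6)_12 → 7² + 6² = 85
85 = (7,1)_12 → 7² + 1² = 50
50 = (4,2)_12 → 4² + 2² = 20
20 = (1,8)_12 → 1² + 8² = 65
65 = (5,5)_12 → 5² + 5² = 50  — 50 already appeared earlier.

50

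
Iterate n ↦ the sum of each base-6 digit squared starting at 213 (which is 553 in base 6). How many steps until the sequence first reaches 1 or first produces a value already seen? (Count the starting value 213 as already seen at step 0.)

213 = (5,5,3)_6 → 59
59 = (1,3,5)_6 → 35
35 = (5,5)_6 → 50
50 = (1,2,2)_6 → 9
9 = (1,3)_6 → 10
10 = (1,4)_6 → 17
17 = (2,5)_6 → 29
29 = (4,5)_6 → 41
41 = (1,0,5)_6 → 26
26 = (4,2)_6 → 20
20 = (3,2)_6 → 13
13 = (2,1)_6 → 5
5 = (5)_6 → 25
25 = (4,1)_6 → 17  — 17 repeats.
That took 14 steps.

14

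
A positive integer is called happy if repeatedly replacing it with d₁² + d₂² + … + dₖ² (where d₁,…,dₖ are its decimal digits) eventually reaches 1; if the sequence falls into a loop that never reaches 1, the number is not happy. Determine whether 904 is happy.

happy

904 → 9² + 0² + 4² = 97
97 → 9² + 7² = 130
130 → 1² + 3² + 0² = 10
10 → 1² + 0² = 1  — reached 1.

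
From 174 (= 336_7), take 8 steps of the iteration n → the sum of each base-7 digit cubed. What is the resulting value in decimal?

174 = (3,3,6)_7 → 3³ + 3³ + 6³ = 27 + 27 + 216 = 270
270 = (5,3,4)_7 → 5³ + 3³ + 4³ = 125 + 27 + 64 = 216
216 = (4,2,6)_7 → 4³ + 2³ + 6³ = 64 + 8 + 216 = 288
288 = (5,6,1)_7 → 5³ + 6³ + 1³ = 125 + 216 + 1 = 342
342 = (6,6,6)_7 → 6³ + 6³ + 6³ = 216 + 216 + 216 = 648
648 = (1,6,1,4)_7 → 1³ + 6³ + 1³ + 4³ = 1 + 216 + 1 + 64 = 282
282 = (5,5,2)_7 → 5³ + 5³ + 2³ = 125 + 125 + 8 = 258
258 = (5,1,6)_7 → 5³ + 1³ + 6³ = 125 + 1 + 216 = 342

342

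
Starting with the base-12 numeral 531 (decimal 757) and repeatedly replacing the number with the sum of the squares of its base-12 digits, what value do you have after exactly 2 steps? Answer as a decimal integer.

125

757 = (5,3,1)_12 → 5² + 3² + 1² = 35
35 = (2,11)_12 → 2² + 11² = 125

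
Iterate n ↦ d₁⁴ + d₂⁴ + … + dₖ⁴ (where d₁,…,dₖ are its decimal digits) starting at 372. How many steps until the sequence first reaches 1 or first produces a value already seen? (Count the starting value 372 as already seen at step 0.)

10

372 → 3⁴ + 7⁴ + 2⁴ = 2498
2498 → 2⁴ + 4⁴ + 9⁴ + 8⁴ = 10929
10929 → 1⁴ + 0⁴ + 9⁴ + 2⁴ + 9⁴ = 13139
13139 → 1⁴ + 3⁴ + 1⁴ + 3⁴ + 9⁴ = 6725
6725 → 6⁴ + 7⁴ + 2⁴ + 5⁴ = 4338
4338 → 4⁴ + 3⁴ + 3⁴ + 8⁴ = 4514
4514 → 4⁴ + 5⁴ + 1⁴ + 4⁴ = 1138
1138 → 1⁴ + 1⁴ + 3⁴ + 8⁴ = 4179
4179 → 4⁴ + 1⁴ + 7⁴ + 9⁴ = 9219
9219 → 9⁴ + 2⁴ + 1⁴ + 9⁴ = 13139  — 13139 repeats.
That took 10 steps.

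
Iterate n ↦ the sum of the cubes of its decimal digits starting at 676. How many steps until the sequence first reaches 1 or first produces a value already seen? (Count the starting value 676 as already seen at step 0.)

676 → 6³ + 7³ + 6³ = 216 + 343 + 216 = 775
775 → 7³ + 7³ + 5³ = 343 + 343 + 125 = 811
811 → 8³ + 1³ + 1³ = 512 + 1 + 1 = 514
514 → 5³ + 1³ + 4³ = 125 + 1 + 64 = 190
190 → 1³ + 9³ + 0³ = 1 + 729 + 0 = 730
730 → 7³ + 3³ + 0³ = 343 + 27 + 0 = 370
370 → 3³ + 7³ + 0³ = 27 + 343 + 0 = 370  — 370 repeats.
That took 7 steps.

7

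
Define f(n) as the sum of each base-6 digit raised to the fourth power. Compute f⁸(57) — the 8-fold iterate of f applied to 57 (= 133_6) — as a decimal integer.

963

57 = (1,3,3)_6 → 163
163 = (4,3,1)_6 → 338
338 = (1,3,2,2)_6 → 114
114 = (3,1,0)_6 → 82
82 = (2,1,4)_6 → 273
273 = (1,1,3,3)_6 → 164
164 = (4,3,2)_6 → 353
353 = (1,3,4,5)_6 → 963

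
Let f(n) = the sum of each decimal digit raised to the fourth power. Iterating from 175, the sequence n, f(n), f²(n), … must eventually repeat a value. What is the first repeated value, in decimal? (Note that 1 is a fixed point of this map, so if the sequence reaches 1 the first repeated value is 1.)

13139

175 → 1⁴ + 7⁴ + 5⁴ = 1 + 2401 + 625 = 3027
3027 → 3⁴ + 0⁴ + 2⁴ + 7⁴ = 81 + 0 + 16 + 2401 = 2498
2498 → 2⁴ + 4⁴ + 9⁴ + 8⁴ = 16 + 256 + 6561 + 4096 = 10929
10929 → 1⁴ + 0⁴ + 9⁴ + 2⁴ + 9⁴ = 1 + 0 + 6561 + 16 + 6561 = 13139
13139 → 1⁴ + 3⁴ + 1⁴ + 3⁴ + 9⁴ = 1 + 81 + 1 + 81 + 6561 = 6725
6725 → 6⁴ + 7⁴ + 2⁴ + 5⁴ = 1296 + 2401 + 16 + 625 = 4338
4338 → 4⁴ + 3⁴ + 3⁴ + 8⁴ = 256 + 81 + 81 + 4096 = 4514
4514 → 4⁴ + 5⁴ + 1⁴ + 4⁴ = 256 + 625 + 1 + 256 = 1138
1138 → 1⁴ + 1⁴ + 3⁴ + 8⁴ = 1 + 1 + 81 + 4096 = 4179
4179 → 4⁴ + 1⁴ + 7⁴ + 9⁴ = 256 + 1 + 2401 + 6561 = 9219
9219 → 9⁴ + 2⁴ + 1⁴ + 9⁴ = 6561 + 16 + 1 + 6561 = 13139  — 13139 already appeared earlier.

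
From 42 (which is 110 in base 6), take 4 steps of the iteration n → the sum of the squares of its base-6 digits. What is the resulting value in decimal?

42 = (1,1,0)_6 → 1² + 1² + 0² = 1 + 1 + 0 = 2
2 = (2)_6 → 2² = 4
4 = (4)_6 → 4² = 16
16 = (2,4)_6 → 2² + 4² = 4 + 16 = 20

20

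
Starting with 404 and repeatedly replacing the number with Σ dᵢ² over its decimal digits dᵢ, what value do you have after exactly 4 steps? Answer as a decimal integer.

404 → 4² + 0² + 4² = 16 + 0 + 16 = 32
32 → 3² + 2² = 9 + 4 = 13
13 → 1² + 3² = 1 + 9 = 10
10 → 1² + 0² = 1 + 0 = 1

1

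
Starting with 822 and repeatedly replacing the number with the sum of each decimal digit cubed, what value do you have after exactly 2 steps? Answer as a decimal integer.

645

822 → 8³ + 2³ + 2³ = 528
528 → 5³ + 2³ + 8³ = 645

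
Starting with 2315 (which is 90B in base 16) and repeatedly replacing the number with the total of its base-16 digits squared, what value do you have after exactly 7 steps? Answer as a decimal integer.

2315 = (9,0,11)_16 → 9² + 0² + 11² = 81 + 0 + 121 = 202
202 = (12,10)_16 → 12² + 10² = 144 + 100 = 244
244 = (15,4)_16 → 15² + 4² = 225 + 16 = 241
241 = (15,1)_16 → 15² + 1² = 225 + 1 = 226
226 = (14,2)_16 → 14² + 2² = 196 + 4 = 200
200 = (12,8)_16 → 12² + 8² = 144 + 64 = 208
208 = (13,0)_16 → 13² + 0² = 169 + 0 = 169

169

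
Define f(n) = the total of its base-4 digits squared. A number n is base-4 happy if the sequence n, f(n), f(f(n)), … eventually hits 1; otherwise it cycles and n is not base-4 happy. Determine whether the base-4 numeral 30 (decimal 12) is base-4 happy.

base-4 happy

12 = (3,0)_4 → 3² + 0² = 9 + 0 = 9
9 = (2,1)_4 → 2² + 1² = 4 + 1 = 5
5 = (1,1)_4 → 1² + 1² = 1 + 1 = 2
2 = (2)_4 → 2² = 4
4 = (1,0)_4 → 1² + 0² = 1 + 0 = 1  — reached 1.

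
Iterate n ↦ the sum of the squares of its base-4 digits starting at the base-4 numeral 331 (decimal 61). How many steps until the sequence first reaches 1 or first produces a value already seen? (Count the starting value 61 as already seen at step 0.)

5

61 = (3,3,1)_4 → 19
19 = (1,0,3)_4 → 10
10 = (2,2)_4 → 8
8 = (2,0)_4 → 4
4 = (1,0)_4 → 1  — reached 1.
That took 5 steps.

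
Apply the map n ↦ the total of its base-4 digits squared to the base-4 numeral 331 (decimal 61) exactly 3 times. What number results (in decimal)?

61 = (3,3,1)_4 → 3² + 3² + 1² = 9 + 9 + 1 = 19
19 = (1,0,3)_4 → 1² + 0² + 3² = 1 + 0 + 9 = 10
10 = (2,2)_4 → 2² + 2² = 4 + 4 = 8

8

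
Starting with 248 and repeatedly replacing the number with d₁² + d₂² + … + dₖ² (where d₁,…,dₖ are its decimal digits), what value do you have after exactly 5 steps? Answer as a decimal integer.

248 → 2² + 4² + 8² = 4 + 16 + 64 = 84
84 → 8² + 4² = 64 + 16 = 80
80 → 8² + 0² = 64 + 0 = 64
64 → 6² + 4² = 36 + 16 = 52
52 → 5² + 2² = 25 + 4 = 29

29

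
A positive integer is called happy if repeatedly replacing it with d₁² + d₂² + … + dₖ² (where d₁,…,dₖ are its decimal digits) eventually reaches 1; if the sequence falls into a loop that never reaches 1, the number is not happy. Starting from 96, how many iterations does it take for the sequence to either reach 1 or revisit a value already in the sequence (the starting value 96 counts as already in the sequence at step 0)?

13

96 → 9² + 6² = 117
117 → 1² + 1² + 7² = 51
51 → 5² + 1² = 26
26 → 2² + 6² = 40
40 → 4² + 0² = 16
16 → 1² + 6² = 37
37 → 3² + 7² = 58
58 → 5² + 8² = 89
89 → 8² + 9² = 145
145 → 1² + 4² + 5² = 42
42 → 4² + 2² = 20
20 → 2² + 0² = 4
4 → 4² = 16  — 16 repeats.
That took 13 steps.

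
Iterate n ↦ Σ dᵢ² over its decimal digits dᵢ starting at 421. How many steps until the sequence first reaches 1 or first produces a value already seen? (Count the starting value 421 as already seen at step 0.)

421 → 4² + 2² + 1² = 16 + 4 + 1 = 21
21 → 2² + 1² = 4 + 1 = 5
5 → 5² = 25
25 → 2² + 5² = 4 + 25 = 29
29 → 2² + 9² = 4 + 81 = 85
85 → 8² + 5² = 64 + 25 = 89
89 → 8² + 9² = 64 + 81 = 145
145 → 1² + 4² + 5² = 1 + 16 + 25 = 42
42 → 4² + 2² = 16 + 4 = 20
20 → 2² + 0² = 4 + 0 = 4
4 → 4² = 16
16 → 1² + 6² = 1 + 36 = 37
37 → 3² + 7² = 9 + 49 = 58
58 → 5² + 8² = 25 + 64 = 89  — 89 repeats.
That took 14 steps.

14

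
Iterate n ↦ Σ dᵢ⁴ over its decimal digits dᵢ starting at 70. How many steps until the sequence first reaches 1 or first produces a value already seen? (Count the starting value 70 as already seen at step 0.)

12

70 → 7⁴ + 0⁴ = 2401
2401 → 2⁴ + 4⁴ + 0⁴ + 1⁴ = 273
273 → 2⁴ + 7⁴ + 3⁴ = 2498
2498 → 2⁴ + 4⁴ + 9⁴ + 8⁴ = 10929
10929 → 1⁴ + 0⁴ + 9⁴ + 2⁴ + 9⁴ = 13139
13139 → 1⁴ + 3⁴ + 1⁴ + 3⁴ + 9⁴ = 6725
6725 → 6⁴ + 7⁴ + 2⁴ + 5⁴ = 4338
4338 → 4⁴ + 3⁴ + 3⁴ + 8⁴ = 4514
4514 → 4⁴ + 5⁴ + 1⁴ + 4⁴ = 1138
1138 → 1⁴ + 1⁴ + 3⁴ + 8⁴ = 4179
4179 → 4⁴ + 1⁴ + 7⁴ + 9⁴ = 9219
9219 → 9⁴ + 2⁴ + 1⁴ + 9⁴ = 13139  — 13139 repeats.
That took 12 steps.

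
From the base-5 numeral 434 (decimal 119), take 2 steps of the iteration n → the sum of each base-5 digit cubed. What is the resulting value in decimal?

3

119 = (4,3,4)_5 → 4³ + 3³ + 4³ = 155
155 = (1,1,1,0)_5 → 1³ + 1³ + 1³ + 0³ = 3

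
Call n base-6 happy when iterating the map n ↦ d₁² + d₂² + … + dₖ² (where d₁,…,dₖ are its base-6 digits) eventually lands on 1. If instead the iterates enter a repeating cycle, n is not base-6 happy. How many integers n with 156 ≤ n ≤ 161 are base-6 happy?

156: 156 → 20 → 13 → 5 → 25 → 17 → 29 → 41 → 26 → 20  (repeats 20)
157: 157 → 21 → 18 → 9 → 10 → 17 → 29 → 41 → 26 → 20 → 13 → 5 → 25 → 17  (repeats 17)
158: 158 → 24 → 16 → 20 → 13 → 5 → 25 → 17 → 29 → 41 → 26 → 20  (repeats 20)
159: 159 → 29 → 41 → 26 → 20 → 13 → 5 → 25 → 17 → 29  (repeats 29)
160: 160 → 36 → 1  (reaches 1)
161: 161 → 45 → 11 → 26 → 20 → 13 → 5 → 25 → 17 → 29 → 41 → 26  (repeats 26)
base-6 happy: 160

1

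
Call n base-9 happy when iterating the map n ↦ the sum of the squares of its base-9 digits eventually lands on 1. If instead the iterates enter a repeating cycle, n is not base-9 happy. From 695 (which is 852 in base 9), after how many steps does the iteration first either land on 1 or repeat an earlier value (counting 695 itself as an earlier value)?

695 = (8,5,2)_9 → 8² + 5² + 2² = 64 + 25 + 4 = 93
93 = (1,1,3)_9 → 1² + 1² + 3² = 1 + 1 + 9 = 11
11 = (1,2)_9 → 1² + 2² = 1 + 4 = 5
5 = (5)_9 → 5² = 25
25 = (2,7)_9 → 2² + 7² = 4 + 49 = 53
53 = (5,8)_9 → 5² + 8² = 25 + 64 = 89
89 = (1,0,8)_9 → 1² + 0² + 8² = 1 + 0 + 64 = 65
65 = (7,2)_9 → 7² + 2² = 49 + 4 = 53  — 53 repeats.
That took 8 steps.

8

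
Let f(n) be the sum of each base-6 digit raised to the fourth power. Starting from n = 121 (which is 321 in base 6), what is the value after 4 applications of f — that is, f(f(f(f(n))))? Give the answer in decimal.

641

121 = (3,2,1)_6 → 98
98 = (2,4,2)_6 → 288
288 = (1,2,0,0)_6 → 17
17 = (2,5)_6 → 641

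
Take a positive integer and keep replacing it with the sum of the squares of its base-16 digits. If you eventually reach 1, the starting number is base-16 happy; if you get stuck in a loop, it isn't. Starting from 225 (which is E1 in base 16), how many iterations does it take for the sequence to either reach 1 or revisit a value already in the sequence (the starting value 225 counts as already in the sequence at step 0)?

225 = (14,1)_16 → 14² + 1² = 196 + 1 = 197
197 = (12,5)_16 → 12² + 5² = 144 + 25 = 169
169 = (10,9)_16 → 10² + 9² = 100 + 81 = 181
181 = (11,5)_16 → 11² + 5² = 121 + 25 = 146
146 = (9,2)_16 → 9² + 2² = 81 + 4 = 85
85 = (5,5)_16 → 5² + 5² = 25 + 25 = 50
50 = (3,2)_16 → 3² + 2² = 9 + 4 = 13
13 = (13)_16 → 13² = 169  — 169 repeats.
That took 8 steps.

8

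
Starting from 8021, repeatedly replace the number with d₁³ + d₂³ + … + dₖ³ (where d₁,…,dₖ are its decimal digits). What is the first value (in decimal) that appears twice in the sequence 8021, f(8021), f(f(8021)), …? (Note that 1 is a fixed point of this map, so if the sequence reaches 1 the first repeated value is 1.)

371

8021 → 521
521 → 134
134 → 92
92 → 737
737 → 713
713 → 371
371 → 371  — 371 already appeared earlier.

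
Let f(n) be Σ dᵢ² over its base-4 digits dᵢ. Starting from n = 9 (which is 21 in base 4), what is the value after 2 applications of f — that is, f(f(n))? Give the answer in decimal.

2

9 = (2,1)_4 → 2² + 1² = 5
5 = (1,1)_4 → 1² + 1² = 2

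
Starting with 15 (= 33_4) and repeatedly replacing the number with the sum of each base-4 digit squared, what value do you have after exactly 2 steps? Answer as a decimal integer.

5

15 = (3,3)_4 → 3² + 3² = 18
18 = (1,0,2)_4 → 1² + 0² + 2² = 5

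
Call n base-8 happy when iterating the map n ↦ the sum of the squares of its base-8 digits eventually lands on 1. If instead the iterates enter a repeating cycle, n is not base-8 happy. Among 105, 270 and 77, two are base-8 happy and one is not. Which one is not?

105: 105 → 27 → 18 → 8 → 1  — reaches 1 (base-8 happy)
270: 270 → 53 → 61 → 74 → 6 → 36 → 32 → 16 → 4 → 16  — repeats 16 (not base-8 happy)
77: 77 → 27 → 18 → 8 → 1  — reaches 1 (base-8 happy)

270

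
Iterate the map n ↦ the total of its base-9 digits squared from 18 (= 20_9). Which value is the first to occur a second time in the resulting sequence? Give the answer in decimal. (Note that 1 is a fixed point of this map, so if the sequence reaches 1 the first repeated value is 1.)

18 = (2,0)_9 → 4
4 = (4)_9 → 16
16 = (1,7)_9 → 50
50 = (5,5)_9 → 50  — 50 already appeared earlier.

50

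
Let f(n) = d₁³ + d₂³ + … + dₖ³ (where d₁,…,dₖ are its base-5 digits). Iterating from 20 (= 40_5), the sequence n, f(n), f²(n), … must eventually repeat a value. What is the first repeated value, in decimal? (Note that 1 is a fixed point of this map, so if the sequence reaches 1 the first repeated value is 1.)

28

20 = (4,0)_5 → 4³ + 0³ = 64
64 = (2,2,4)_5 → 2³ + 2³ + 4³ = 80
80 = (3,1,0)_5 → 3³ + 1³ + 0³ = 28
28 = (1,0,3)_5 → 1³ + 0³ + 3³ = 28  — 28 already appeared earlier.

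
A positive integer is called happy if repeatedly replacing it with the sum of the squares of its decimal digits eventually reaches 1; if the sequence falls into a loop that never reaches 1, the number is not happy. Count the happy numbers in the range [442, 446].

1

442: 442 → 36 → 45 → 41 → 17 → 50 → 25 → 29 → 85 → 89 → 145 → 42 → 20 → 4 → 16 → 37 → 58 → 89  — not happy
443: 443 → 41 → 17 → 50 → 25 → 29 → 85 → 89 → 145 → 42 → 20 → 4 → 16 → 37 → 58 → 89  — not happy
444: 444 → 48 → 80 → 64 → 52 → 29 → 85 → 89 → 145 → 42 → 20 → 4 → 16 → 37 → 58 → 89  — not happy
445: 445 → 57 → 74 → 65 → 61 → 37 → 58 → 89 → 145 → 42 → 20 → 4 → 16 → 37  — not happy
446: 446 → 68 → 100 → 1  — happy
happy: 446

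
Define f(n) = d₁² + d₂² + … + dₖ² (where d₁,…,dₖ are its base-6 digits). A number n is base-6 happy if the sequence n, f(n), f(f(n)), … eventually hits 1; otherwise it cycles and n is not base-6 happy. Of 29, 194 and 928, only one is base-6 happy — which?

928

29: 29 → 41 → 26 → 20 → 13 → 5 → 25 → 17 → 29  — repeats 29 (not base-6 happy)
194: 194 → 33 → 34 → 41 → 26 → 20 → 13 → 5 → 25 → 17 → 29 → 41  — repeats 41 (not base-6 happy)
928: 928 → 49 → 6 → 1  — reaches 1 (base-6 happy)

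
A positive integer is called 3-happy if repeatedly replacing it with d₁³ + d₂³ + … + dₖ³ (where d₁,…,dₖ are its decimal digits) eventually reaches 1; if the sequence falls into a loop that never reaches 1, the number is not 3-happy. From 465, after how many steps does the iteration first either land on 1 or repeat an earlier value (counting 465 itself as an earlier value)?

465 → 4³ + 6³ + 5³ = 405
405 → 4³ + 0³ + 5³ = 189
189 → 1³ + 8³ + 9³ = 1242
1242 → 1³ + 2³ + 4³ + 2³ = 81
81 → 8³ + 1³ = 513
513 → 5³ + 1³ + 3³ = 153
153 → 1³ + 5³ + 3³ = 153  — 153 repeats.
That took 7 steps.

7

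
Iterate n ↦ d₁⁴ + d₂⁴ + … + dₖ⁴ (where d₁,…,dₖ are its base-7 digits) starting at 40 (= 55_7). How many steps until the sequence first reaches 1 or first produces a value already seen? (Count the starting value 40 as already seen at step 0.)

6

40 = (5,5)_7 → 5⁴ + 5⁴ = 625 + 625 = 1250
1250 = (3,4,3,4)_7 → 3⁴ + 4⁴ + 3⁴ + 4⁴ = 81 + 256 + 81 + 256 = 674
674 = (1,6,5,2)_7 → 1⁴ + 6⁴ + 5⁴ + 2⁴ = 1 + 1296 + 625 + 16 = 1938
1938 = (5,4,3,6)_7 → 5⁴ + 4⁴ + 3⁴ + 6⁴ = 625 + 256 + 81 + 1296 = 2258
2258 = (6,4,0,4)_7 → 6⁴ + 4⁴ + 0⁴ + 4⁴ = 1296 + 256 + 0 + 256 = 1808
1808 = (5,1,6,2)_7 → 5⁴ + 1⁴ + 6⁴ + 2⁴ = 625 + 1 + 1296 + 16 = 1938  — 1938 repeats.
That took 6 steps.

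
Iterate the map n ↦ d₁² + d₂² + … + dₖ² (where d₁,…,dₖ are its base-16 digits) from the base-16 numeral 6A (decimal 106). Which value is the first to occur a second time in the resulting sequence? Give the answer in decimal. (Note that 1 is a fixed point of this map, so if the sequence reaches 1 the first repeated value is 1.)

1

106 = (6,10)_16 → 136
136 = (8,8)_16 → 128
128 = (8,0)_16 → 64
64 = (4,0)_16 → 16
16 = (1,0)_16 → 1  — reached the fixed point 1.
1 → 1, so 1 is the first repeated value.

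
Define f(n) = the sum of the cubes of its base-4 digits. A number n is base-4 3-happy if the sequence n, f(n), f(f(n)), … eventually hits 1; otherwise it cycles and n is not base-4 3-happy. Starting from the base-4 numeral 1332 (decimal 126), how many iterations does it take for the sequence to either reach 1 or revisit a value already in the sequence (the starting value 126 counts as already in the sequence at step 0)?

7

126 = (1,3,3,2)_4 → 1³ + 3³ + 3³ + 2³ = 1 + 27 + 27 + 8 = 63
63 = (3,3,3)_4 → 3³ + 3³ + 3³ = 27 + 27 + 27 = 81
81 = (1,1,0,1)_4 → 1³ + 1³ + 0³ + 1³ = 1 + 1 + 0 + 1 = 3
3 = (3)_4 → 3³ = 27
27 = (1,2,3)_4 → 1³ + 2³ + 3³ = 1 + 8 + 27 = 36
36 = (2,1,0)_4 → 2³ + 1³ + 0³ = 8 + 1 + 0 = 9
9 = (2,1)_4 → 2³ + 1³ = 8 + 1 = 9  — 9 repeats.
That took 7 steps.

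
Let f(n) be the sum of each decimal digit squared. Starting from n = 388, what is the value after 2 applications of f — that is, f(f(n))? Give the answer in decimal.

388 → 137
137 → 59

59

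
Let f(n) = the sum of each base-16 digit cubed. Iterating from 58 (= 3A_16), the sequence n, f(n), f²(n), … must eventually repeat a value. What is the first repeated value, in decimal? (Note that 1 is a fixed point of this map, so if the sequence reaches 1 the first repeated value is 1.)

1456

58 = (3,10)_16 → 3³ + 10³ = 27 + 1000 = 1027
1027 = (4,0,3)_16 → 4³ + 0³ + 3³ = 64 + 0 + 27 = 91
91 = (5,11)_16 → 5³ + 11³ = 125 + 1331 = 1456
1456 = (5,11,0)_16 → 5³ + 11³ + 0³ = 125 + 1331 + 0 = 1456  — 1456 already appeared earlier.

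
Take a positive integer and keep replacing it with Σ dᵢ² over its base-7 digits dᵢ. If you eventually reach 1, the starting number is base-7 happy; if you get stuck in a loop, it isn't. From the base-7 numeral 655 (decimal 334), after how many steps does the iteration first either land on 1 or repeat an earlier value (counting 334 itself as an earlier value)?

10

334 = (6,5,5)_7 → 6² + 5² + 5² = 36 + 25 + 25 = 86
86 = (1,5,2)_7 → 1² + 5² + 2² = 1 + 25 + 4 = 30
30 = (4,2)_7 → 4² + 2² = 16 + 4 = 20
20 = (2,6)_7 → 2² + 6² = 4 + 36 = 40
40 = (5,5)_7 → 5² + 5² = 25 + 25 = 50
50 = (1,0,1)_7 → 1² + 0² + 1² = 1 + 0 + 1 = 2
2 = (2)_7 → 2² = 4
4 = (4)_7 → 4² = 16
16 = (2,2)_7 → 2² + 2² = 4 + 4 = 8
8 = (1,1)_7 → 1² + 1² = 1 + 1 = 2  — 2 repeats.
That took 10 steps.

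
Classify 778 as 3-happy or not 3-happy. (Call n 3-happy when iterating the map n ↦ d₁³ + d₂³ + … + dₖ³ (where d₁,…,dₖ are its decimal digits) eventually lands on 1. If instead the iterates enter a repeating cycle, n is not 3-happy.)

778 → 7³ + 7³ + 8³ = 1198
1198 → 1³ + 1³ + 9³ + 8³ = 1243
1243 → 1³ + 2³ + 4³ + 3³ = 100
100 → 1³ + 0³ + 0³ = 1  — reached 1.

3-happy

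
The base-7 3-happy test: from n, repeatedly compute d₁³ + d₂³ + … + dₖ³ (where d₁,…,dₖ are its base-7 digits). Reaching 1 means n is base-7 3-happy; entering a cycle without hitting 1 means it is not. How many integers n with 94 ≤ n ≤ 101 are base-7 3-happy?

1

94: 94 → 244 → 496 → 244  (repeats 244)
95: 95 → 281 → 251 → 341 → 557 → 137 → 197 → 65 → 17 → 35 → 125 → 251  (repeats 251)
96: 96 → 342 → 648 → 282 → 258 → 342  (repeats 342)
97: 97 → 433 → 343 → 1  (reaches 1)
98: 98 → 8 → 2 → 8  (repeats 8)
99: 99 → 9 → 9  (repeats 9)
100: 100 → 16 → 16  (repeats 16)
101: 101 → 35 → 125 → 251 → 341 → 557 → 137 → 197 → 65 → 17 → 35  (repeats 35)
base-7 3-happy: 97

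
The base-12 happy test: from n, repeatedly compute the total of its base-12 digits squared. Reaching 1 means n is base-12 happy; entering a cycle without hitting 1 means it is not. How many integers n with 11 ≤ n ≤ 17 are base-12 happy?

11: 11 → 121 → 101 → 89 → 74 → 40 → 25 → 5 → 25  — not base-12 happy
12: 12 → 1  — base-12 happy
13: 13 → 2 → 4 → 16 → 17 → 26 → 8 → 64 → 41 → 34 → 104 → 128 → 164 → 66 → 61 → 26  — not base-12 happy
14: 14 → 5 → 25 → 5  — not base-12 happy
15: 15 → 10 → 100 → 80 → 100  — not base-12 happy
16: 16 → 17 → 26 → 8 → 64 → 41 → 34 → 104 → 128 → 164 → 66 → 61 → 26  — not base-12 happy
17: 17 → 26 → 8 → 64 → 41 → 34 → 104 → 128 → 164 → 66 → 61 → 26  — not base-12 happy
base-12 happy: 12

1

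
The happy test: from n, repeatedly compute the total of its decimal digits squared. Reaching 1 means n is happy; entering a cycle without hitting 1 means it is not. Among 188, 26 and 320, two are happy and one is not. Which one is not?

188: 188 → 129 → 86 → 100 → 1  — reaches 1 (happy)
26: 26 → 40 → 16 → 37 → 58 → 89 → 145 → 42 → 20 → 4 → 16  — repeats 16 (not happy)
320: 320 → 13 → 10 → 1  — reaches 1 (happy)

26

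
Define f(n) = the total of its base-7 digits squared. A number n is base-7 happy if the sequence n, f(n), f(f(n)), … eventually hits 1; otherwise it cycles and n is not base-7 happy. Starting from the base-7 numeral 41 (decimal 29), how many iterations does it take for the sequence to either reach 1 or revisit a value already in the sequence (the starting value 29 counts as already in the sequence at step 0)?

29 = (4,1)_7 → 4² + 1² = 17
17 = (2,3)_7 → 2² + 3² = 13
13 = (1,6)_7 → 1² + 6² = 37
37 = (5,2)_7 → 5² + 2² = 29  — 29 repeats.
That took 4 steps.

4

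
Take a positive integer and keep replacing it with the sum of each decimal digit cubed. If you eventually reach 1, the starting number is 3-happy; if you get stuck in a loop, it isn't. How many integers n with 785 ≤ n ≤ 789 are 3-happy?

785: 785 → 980 → 1241 → 74 → 407 → 407  — not 3-happy
786: 786 → 1071 → 345 → 216 → 225 → 141 → 66 → 432 → 99 → 1458 → 702 → 351 → 153 → 153  — not 3-happy
787: 787 → 1198 → 1243 → 100 → 1  — 3-happy
788: 788 → 1367 → 587 → 980 → 1241 → 74 → 407 → 407  — not 3-happy
789: 789 → 1584 → 702 → 351 → 153 → 153  — not 3-happy
3-happy: 787

1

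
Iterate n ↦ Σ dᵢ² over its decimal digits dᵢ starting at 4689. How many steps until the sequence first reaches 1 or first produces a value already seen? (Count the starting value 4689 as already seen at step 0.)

4689 → 4² + 6² + 8² + 9² = 197
197 → 1² + 9² + 7² = 131
131 → 1² + 3² + 1² = 11
11 → 1² + 1² = 2
2 → 2² = 4
4 → 4² = 16
16 → 1² + 6² = 37
37 → 3² + 7² = 58
58 → 5² + 8² = 89
89 → 8² + 9² = 145
145 → 1² + 4² + 5² = 42
42 → 4² + 2² = 20
20 → 2² + 0² = 4  — 4 repeats.
That took 13 steps.

13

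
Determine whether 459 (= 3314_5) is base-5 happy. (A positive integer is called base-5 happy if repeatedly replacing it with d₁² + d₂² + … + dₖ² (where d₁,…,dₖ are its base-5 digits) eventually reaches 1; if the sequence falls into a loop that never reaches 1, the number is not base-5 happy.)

459 = (3,3,1,4)_5 → 3² + 3² + 1² + 4² = 35
35 = (1,2,0)_5 → 1² + 2² + 0² = 5
5 = (1,0)_5 → 1² + 0² = 1  — reached 1.

base-5 happy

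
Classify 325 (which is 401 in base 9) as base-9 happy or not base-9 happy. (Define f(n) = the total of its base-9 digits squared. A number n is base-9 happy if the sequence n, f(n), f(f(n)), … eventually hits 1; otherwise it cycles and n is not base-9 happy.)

not base-9 happy

325 = (4,0,1)_9 → 4² + 0² + 1² = 16 + 0 + 1 = 17
17 = (1,8)_9 → 1² + 8² = 1 + 64 = 65
65 = (7,2)_9 → 7² + 2² = 49 + 4 = 53
53 = (5,8)_9 → 5² + 8² = 25 + 64 = 89
89 = (1,0,8)_9 → 1² + 0² + 8² = 1 + 0 + 64 = 65  — 65 already seen; the sequence cycles without reaching 1.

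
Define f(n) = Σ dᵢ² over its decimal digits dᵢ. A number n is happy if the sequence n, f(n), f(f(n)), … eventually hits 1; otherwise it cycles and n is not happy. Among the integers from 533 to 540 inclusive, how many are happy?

533: 533 → 43 → 25 → 29 → 85 → 89 → 145 → 42 → 20 → 4 → 16 → 37 → 58 → 89  — not happy
534: 534 → 50 → 25 → 29 → 85 → 89 → 145 → 42 → 20 → 4 → 16 → 37 → 58 → 89  — not happy
535: 535 → 59 → 106 → 37 → 58 → 89 → 145 → 42 → 20 → 4 → 16 → 37  — not happy
536: 536 → 70 → 49 → 97 → 130 → 10 → 1  — happy
537: 537 → 83 → 73 → 58 → 89 → 145 → 42 → 20 → 4 → 16 → 37 → 58  — not happy
538: 538 → 98 → 145 → 42 → 20 → 4 → 16 → 37 → 58 → 89 → 145  — not happy
539: 539 → 115 → 27 → 53 → 34 → 25 → 29 → 85 → 89 → 145 → 42 → 20 → 4 → 16 → 37 → 58 → 89  — not happy
540: 540 → 41 → 17 → 50 → 25 → 29 → 85 → 89 → 145 → 42 → 20 → 4 → 16 → 37 → 58 → 89  — not happy
happy: 536

1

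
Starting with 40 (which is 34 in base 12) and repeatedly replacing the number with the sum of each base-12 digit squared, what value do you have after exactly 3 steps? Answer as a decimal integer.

40 = (3,4)_12 → 3² + 4² = 9 + 16 = 25
25 = (2,1)_12 → 2² + 1² = 4 + 1 = 5
5 = (5)_12 → 5² = 25

25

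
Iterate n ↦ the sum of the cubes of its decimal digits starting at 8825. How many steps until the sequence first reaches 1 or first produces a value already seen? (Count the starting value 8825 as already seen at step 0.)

4

8825 → 8³ + 8³ + 2³ + 5³ = 1157
1157 → 1³ + 1³ + 5³ + 7³ = 470
470 → 4³ + 7³ + 0³ = 407
407 → 4³ + 0³ + 7³ = 407  — 407 repeats.
That took 4 steps.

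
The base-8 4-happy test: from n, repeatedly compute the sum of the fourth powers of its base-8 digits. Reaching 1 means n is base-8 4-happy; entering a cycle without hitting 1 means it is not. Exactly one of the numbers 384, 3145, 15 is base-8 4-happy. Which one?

384: 384 → 1296 → 288 → 512 → 1  — reaches 1 (base-8 4-happy)
3145: 3145 → 1299 → 369 → 1922 → 1393 → 1938 → 1409 → 1313 → 529 → 18 → 32 → 256 → 256  — repeats 256 (not base-8 4-happy)
15: 15 → 2402 → 1153 → 33 → 257 → 257  — repeats 257 (not base-8 4-happy)

384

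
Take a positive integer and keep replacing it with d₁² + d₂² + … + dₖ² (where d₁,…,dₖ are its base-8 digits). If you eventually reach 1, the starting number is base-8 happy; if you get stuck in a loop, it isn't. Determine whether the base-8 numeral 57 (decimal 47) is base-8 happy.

not base-8 happy

47 = (5,7)_8 → 5² + 7² = 25 + 49 = 74
74 = (1,1,2)_8 → 1² + 1² + 2² = 1 + 1 + 4 = 6
6 = (6)_8 → 6² = 36
36 = (4,4)_8 → 4² + 4² = 16 + 16 = 32
32 = (4,0)_8 → 4² + 0² = 16 + 0 = 16
16 = (2,0)_8 → 2² + 0² = 4 + 0 = 4
4 = (4)_8 → 4² = 16  — 16 already seen; the sequence cycles without reaching 1.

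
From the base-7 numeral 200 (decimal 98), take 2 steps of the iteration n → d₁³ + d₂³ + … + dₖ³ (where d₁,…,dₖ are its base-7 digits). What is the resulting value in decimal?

98 = (2,0,0)_7 → 2³ + 0³ + 0³ = 8
8 = (1,1)_7 → 1³ + 1³ = 2

2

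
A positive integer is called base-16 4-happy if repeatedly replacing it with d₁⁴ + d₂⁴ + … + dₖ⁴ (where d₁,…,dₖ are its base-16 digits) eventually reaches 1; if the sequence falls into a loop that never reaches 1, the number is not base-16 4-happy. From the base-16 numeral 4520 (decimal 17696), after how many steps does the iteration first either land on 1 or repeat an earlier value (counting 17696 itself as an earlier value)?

8

17696 = (4,5,2,0)_16 → 897
897 = (3,8,1)_16 → 4178
4178 = (1,0,5,2)_16 → 642
642 = (2,8,2)_16 → 4128
4128 = (1,0,2,0)_16 → 17
17 = (1,1)_16 → 2
2 = (2)_16 → 16
16 = (1,0)_16 → 1  — reached 1.
That took 8 steps.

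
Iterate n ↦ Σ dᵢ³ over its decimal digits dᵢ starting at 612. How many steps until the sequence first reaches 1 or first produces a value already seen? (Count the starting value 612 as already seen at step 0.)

612 → 6³ + 1³ + 2³ = 225
225 → 2³ + 2³ + 5³ = 141
141 → 1³ + 4³ + 1³ = 66
66 → 6³ + 6³ = 432
432 → 4³ + 3³ + 2³ = 99
99 → 9³ + 9³ = 1458
1458 → 1³ + 4³ + 5³ + 8³ = 702
702 → 7³ + 0³ + 2³ = 351
351 → 3³ + 5³ + 1³ = 153
153 → 1³ + 5³ + 3³ = 153  — 153 repeats.
That took 10 steps.

10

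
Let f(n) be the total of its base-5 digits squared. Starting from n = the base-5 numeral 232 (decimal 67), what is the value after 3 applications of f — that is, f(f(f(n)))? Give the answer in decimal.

67 = (2,3,2)_5 → 2² + 3² + 2² = 4 + 9 + 4 = 17
17 = (3,2)_5 → 3² + 2² = 9 + 4 = 13
13 = (2,3)_5 → 2² + 3² = 4 + 9 = 13

13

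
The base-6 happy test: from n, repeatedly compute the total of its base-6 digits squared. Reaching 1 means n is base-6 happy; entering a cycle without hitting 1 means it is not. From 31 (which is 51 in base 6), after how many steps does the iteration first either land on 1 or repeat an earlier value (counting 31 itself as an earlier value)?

31 = (5,1)_6 → 5² + 1² = 25 + 1 = 26
26 = (4,2)_6 → 4² + 2² = 16 + 4 = 20
20 = (3,2)_6 → 3² + 2² = 9 + 4 = 13
13 = (2,1)_6 → 2² + 1² = 4 + 1 = 5
5 = (5)_6 → 5² = 25
25 = (4,1)_6 → 4² + 1² = 16 + 1 = 17
17 = (2,5)_6 → 2² + 5² = 4 + 25 = 29
29 = (4,5)_6 → 4² + 5² = 16 + 25 = 41
41 = (1,0,5)_6 → 1² + 0² + 5² = 1 + 0 + 25 = 26  — 26 repeats.
That took 9 steps.

9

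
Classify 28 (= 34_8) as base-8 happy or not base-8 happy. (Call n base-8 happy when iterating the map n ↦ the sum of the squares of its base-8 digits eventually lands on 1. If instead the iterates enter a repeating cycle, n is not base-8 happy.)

28 = (3,4)_8 → 25
25 = (3,1)_8 → 10
10 = (1,2)_8 → 5
5 = (5)_8 → 25  — 25 already seen; the sequence cycles without reaching 1.

not base-8 happy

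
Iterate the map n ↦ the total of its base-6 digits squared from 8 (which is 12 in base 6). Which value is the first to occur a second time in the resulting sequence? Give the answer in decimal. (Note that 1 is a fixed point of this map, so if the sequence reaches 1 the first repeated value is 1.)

5

8 = (1,2)_6 → 1² + 2² = 5
5 = (5)_6 → 5² = 25
25 = (4,1)_6 → 4² + 1² = 17
17 = (2,5)_6 → 2² + 5² = 29
29 = (4,5)_6 → 4² + 5² = 41
41 = (1,0,5)_6 → 1² + 0² + 5² = 26
26 = (4,2)_6 → 4² + 2² = 20
20 = (3,2)_6 → 3² + 2² = 13
13 = (2,1)_6 → 2² + 1² = 5  — 5 already appeared earlier.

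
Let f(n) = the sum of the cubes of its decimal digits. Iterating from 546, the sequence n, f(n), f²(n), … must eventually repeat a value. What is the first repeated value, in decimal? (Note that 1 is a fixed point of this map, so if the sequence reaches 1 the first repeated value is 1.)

546 → 5³ + 4³ + 6³ = 405
405 → 4³ + 0³ + 5³ = 189
189 → 1³ + 8³ + 9³ = 1242
1242 → 1³ + 2³ + 4³ + 2³ = 81
81 → 8³ + 1³ = 513
513 → 5³ + 1³ + 3³ = 153
153 → 1³ + 5³ + 3³ = 153  — 153 already appeared earlier.

153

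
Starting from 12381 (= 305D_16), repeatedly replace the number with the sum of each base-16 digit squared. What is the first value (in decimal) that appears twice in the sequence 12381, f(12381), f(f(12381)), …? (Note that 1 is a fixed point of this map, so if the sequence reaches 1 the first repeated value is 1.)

169

12381 = (3,0,5,13)_16 → 3² + 0² + 5² + 13² = 203
203 = (12,11)_16 → 12² + 11² = 265
265 = (1,0,9)_16 → 1² + 0² + 9² = 82
82 = (5,2)_16 → 5² + 2² = 29
29 = (1,13)_16 → 1² + 13² = 170
170 = (10,10)_16 → 10² + 10² = 200
200 = (12,8)_16 → 12² + 8² = 208
208 = (13,0)_16 → 13² + 0² = 169
169 = (10,9)_16 → 10² + 9² = 181
181 = (11,5)_16 → 11² + 5² = 146
146 = (9,2)_16 → 9² + 2² = 85
85 = (5,5)_16 → 5² + 5² = 50
50 = (3,2)_16 → 3² + 2² = 13
13 = (13)_16 → 13² = 169  — 169 already appeared earlier.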